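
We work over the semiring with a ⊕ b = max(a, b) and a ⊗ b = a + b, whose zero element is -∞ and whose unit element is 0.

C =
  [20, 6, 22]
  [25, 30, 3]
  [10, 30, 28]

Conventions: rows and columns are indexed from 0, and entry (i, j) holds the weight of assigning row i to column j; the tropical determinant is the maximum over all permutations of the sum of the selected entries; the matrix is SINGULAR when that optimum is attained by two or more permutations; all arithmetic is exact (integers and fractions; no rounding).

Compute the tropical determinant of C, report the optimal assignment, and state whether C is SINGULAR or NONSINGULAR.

σ = (0, 1, 2): 20 + 30 + 28 = 78
σ = (0, 2, 1): 20 + 3 + 30 = 53
σ = (1, 0, 2): 6 + 25 + 28 = 59
σ = (1, 2, 0): 6 + 3 + 10 = 19
σ = (2, 0, 1): 22 + 25 + 30 = 77
σ = (2, 1, 0): 22 + 30 + 10 = 62
Optimal value attained by: σ = (0, 1, 2).
Answer: det⊕(C) = 78; verdict: NONSINGULAR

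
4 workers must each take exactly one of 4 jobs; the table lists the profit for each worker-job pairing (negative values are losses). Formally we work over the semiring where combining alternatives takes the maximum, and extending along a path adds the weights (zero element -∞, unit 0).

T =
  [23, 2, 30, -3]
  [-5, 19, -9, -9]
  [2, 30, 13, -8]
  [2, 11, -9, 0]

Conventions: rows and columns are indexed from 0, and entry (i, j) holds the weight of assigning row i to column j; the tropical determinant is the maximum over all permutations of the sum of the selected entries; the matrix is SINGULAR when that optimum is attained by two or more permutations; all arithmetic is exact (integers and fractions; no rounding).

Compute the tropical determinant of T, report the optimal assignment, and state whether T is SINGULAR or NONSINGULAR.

σ = (0, 1, 2, 3): 23 + 19 + 13 + 0 = 55
σ = (0, 1, 3, 2): 23 + 19 + (-8) + (-9) = 25
σ = (0, 2, 1, 3): 23 + (-9) + 30 + 0 = 44
σ = (0, 2, 3, 1): 23 + (-9) + (-8) + 11 = 17
σ = (0, 3, 1, 2): 23 + (-9) + 30 + (-9) = 35
σ = (0, 3, 2, 1): 23 + (-9) + 13 + 11 = 38
σ = (1, 0, 2, 3): 2 + (-5) + 13 + 0 = 10
σ = (1, 0, 3, 2): 2 + (-5) + (-8) + (-9) = -20
σ = (1, 2, 0, 3): 2 + (-9) + 2 + 0 = -5
σ = (1, 2, 3, 0): 2 + (-9) + (-8) + 2 = -13
σ = (1, 3, 0, 2): 2 + (-9) + 2 + (-9) = -14
σ = (1, 3, 2, 0): 2 + (-9) + 13 + 2 = 8
σ = (2, 0, 1, 3): 30 + (-5) + 30 + 0 = 55
σ = (2, 0, 3, 1): 30 + (-5) + (-8) + 11 = 28
σ = (2, 1, 0, 3): 30 + 19 + 2 + 0 = 51
σ = (2, 1, 3, 0): 30 + 19 + (-8) + 2 = 43
σ = (2, 3, 0, 1): 30 + (-9) + 2 + 11 = 34
σ = (2, 3, 1, 0): 30 + (-9) + 30 + 2 = 53
σ = (3, 0, 1, 2): (-3) + (-5) + 30 + (-9) = 13
σ = (3, 0, 2, 1): (-3) + (-5) + 13 + 11 = 16
σ = (3, 1, 0, 2): (-3) + 19 + 2 + (-9) = 9
σ = (3, 1, 2, 0): (-3) + 19 + 13 + 2 = 31
σ = (3, 2, 0, 1): (-3) + (-9) + 2 + 11 = 1
σ = (3, 2, 1, 0): (-3) + (-9) + 30 + 2 = 20
Optimal value attained by: σ = (0, 1, 2, 3).
Answer: det⊕(T) = 55; verdict: SINGULAR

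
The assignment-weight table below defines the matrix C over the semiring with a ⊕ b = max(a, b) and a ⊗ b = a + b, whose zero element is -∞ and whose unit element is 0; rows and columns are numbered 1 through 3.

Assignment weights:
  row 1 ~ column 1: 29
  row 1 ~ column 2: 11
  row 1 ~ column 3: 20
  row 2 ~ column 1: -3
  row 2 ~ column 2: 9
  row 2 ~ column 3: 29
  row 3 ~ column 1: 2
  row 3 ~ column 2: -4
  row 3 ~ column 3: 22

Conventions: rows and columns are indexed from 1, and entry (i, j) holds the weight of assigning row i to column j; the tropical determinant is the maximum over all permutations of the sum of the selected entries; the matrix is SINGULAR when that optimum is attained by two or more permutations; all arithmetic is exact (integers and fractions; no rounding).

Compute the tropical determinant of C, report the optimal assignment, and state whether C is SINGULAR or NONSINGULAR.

σ = (1, 2, 3): 29 + 9 + 22 = 60
σ = (1, 3, 2): 29 + 29 + (-4) = 54
σ = (2, 1, 3): 11 + (-3) + 22 = 30
σ = (2, 3, 1): 11 + 29 + 2 = 42
σ = (3, 1, 2): 20 + (-3) + (-4) = 13
σ = (3, 2, 1): 20 + 9 + 2 = 31
Optimal value attained by: σ = (1, 2, 3).
Answer: det⊕(C) = 60; verdict: NONSINGULAR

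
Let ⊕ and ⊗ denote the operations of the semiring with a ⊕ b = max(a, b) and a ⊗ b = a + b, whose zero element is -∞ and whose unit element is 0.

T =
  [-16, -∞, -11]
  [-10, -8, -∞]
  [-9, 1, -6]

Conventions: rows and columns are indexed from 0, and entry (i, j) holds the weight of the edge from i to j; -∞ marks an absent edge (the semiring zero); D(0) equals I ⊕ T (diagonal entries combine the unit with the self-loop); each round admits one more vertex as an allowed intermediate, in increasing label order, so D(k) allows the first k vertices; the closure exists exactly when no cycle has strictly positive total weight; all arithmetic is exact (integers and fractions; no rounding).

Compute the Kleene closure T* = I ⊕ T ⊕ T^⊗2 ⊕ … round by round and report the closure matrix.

D(0):
  [0, -∞, -11]
  [-10, 0, -∞]
  [-9, 1, 0]
D(1):
  [0, -∞, -11]
  [-10, 0, -21]
  [-9, 1, 0]
D(2):
  [0, -∞, -11]
  [-10, 0, -21]
  [-9, 1, 0]
D(3):
  [0, -10, -11]
  [-10, 0, -21]
  [-9, 1, 0]
Answer: T* = [[0, -10, -11], [-10, 0, -21], [-9, 1, 0]]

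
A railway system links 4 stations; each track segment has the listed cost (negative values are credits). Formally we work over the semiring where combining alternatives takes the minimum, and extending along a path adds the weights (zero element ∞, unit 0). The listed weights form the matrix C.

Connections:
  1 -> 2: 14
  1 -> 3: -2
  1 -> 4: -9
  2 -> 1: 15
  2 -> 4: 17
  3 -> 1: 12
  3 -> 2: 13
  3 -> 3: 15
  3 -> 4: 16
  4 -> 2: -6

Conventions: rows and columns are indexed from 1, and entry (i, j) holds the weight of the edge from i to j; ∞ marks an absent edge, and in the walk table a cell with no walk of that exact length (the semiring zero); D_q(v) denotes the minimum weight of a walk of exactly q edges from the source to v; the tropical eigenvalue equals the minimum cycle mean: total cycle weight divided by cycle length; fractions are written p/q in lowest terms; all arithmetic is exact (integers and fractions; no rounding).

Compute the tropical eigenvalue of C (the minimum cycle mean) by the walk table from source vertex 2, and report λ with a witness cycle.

q=0: [∞, 0, ∞, ∞]
q=1: [15, ∞, ∞, 17]
q=2: [∞, 11, 13, 6]
q=3: [25, 0, 28, 28]
q=4: [15, 22, 23, 16]
Optimal cycle mean attained by: cycle 1->4->2->1, total (-9) + (-6) + 15, length 3.
Answer: λ = 0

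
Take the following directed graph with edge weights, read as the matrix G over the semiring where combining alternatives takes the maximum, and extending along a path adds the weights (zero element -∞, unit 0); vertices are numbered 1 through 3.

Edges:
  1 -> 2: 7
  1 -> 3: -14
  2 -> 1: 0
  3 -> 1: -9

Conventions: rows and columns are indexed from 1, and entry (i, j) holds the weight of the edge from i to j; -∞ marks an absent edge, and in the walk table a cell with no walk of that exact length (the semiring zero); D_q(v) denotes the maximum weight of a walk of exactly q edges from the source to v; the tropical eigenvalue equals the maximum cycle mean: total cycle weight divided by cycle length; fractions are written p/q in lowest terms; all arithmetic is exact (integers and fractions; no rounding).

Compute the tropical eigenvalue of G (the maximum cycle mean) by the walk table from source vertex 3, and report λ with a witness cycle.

q=0: [-∞, -∞, 0]
q=1: [-9, -∞, -∞]
q=2: [-∞, -2, -23]
q=3: [-2, -∞, -∞]
Optimal cycle mean attained by: cycle 1->2->1, total 7 + 0, length 2.
Answer: λ = 7/2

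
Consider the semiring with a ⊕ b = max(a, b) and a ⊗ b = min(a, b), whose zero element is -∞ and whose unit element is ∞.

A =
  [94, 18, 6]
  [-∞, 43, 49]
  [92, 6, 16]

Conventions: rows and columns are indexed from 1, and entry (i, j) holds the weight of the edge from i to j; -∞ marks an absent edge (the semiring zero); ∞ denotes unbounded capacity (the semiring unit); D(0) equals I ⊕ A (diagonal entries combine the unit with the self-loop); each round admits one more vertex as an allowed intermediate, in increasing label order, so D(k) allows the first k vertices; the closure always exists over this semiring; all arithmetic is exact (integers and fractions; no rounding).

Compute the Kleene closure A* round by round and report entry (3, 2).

D(0):
  [∞, 18, 6]
  [-∞, ∞, 49]
  [92, 6, ∞]
D(1):
  [∞, 18, 6]
  [-∞, ∞, 49]
  [92, 18, ∞]
D(2):
  [∞, 18, 18]
  [-∞, ∞, 49]
  [92, 18, ∞]
D(3):
  [∞, 18, 18]
  [49, ∞, 49]
  [92, 18, ∞]
Answer: A*[3][2] = 18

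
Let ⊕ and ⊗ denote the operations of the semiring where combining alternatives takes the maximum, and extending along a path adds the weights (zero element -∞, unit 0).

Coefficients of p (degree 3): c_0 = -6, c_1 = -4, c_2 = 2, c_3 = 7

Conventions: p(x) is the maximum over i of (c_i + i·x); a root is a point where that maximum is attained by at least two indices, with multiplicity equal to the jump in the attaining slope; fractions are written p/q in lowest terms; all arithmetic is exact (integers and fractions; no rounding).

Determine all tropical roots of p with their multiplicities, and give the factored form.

hull edge (i=0, c=-6) to (i=3, c=7): slope 13/3, span 3
Factored form: p(x) = 7 ⊗ (x ⊕ (-13/3)) ⊗ (x ⊕ (-13/3)) ⊗ (x ⊕ (-13/3))
Answer: roots = -13/3 (mult 3)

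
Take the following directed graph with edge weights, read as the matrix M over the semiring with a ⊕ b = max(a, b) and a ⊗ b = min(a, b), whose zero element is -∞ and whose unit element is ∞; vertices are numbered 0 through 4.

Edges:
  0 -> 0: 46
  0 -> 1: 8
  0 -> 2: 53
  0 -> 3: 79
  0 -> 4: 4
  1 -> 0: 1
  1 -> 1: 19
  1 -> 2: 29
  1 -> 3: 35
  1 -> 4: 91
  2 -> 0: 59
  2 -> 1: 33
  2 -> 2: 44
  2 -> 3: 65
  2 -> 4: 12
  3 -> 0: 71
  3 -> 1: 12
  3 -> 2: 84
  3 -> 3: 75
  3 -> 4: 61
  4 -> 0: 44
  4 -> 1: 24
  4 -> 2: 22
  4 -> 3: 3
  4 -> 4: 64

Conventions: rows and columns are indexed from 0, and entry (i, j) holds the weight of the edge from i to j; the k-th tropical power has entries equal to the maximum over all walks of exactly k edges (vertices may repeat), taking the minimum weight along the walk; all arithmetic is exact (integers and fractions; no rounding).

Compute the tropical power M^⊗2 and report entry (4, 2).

M^⊗2:
  [71, 33, 79, 75, 61]
  [44, 29, 35, 35, 64]
  [65, 33, 65, 65, 61]
  [71, 33, 75, 75, 61]
  [44, 24, 44, 44, 64]
Key observation: the optimum is the walk 4->0->2, with weight 44 min 53 = 44.
Optimal value attained by: walk 4->0->2.
Answer: (M^⊗2)[4][2] = 44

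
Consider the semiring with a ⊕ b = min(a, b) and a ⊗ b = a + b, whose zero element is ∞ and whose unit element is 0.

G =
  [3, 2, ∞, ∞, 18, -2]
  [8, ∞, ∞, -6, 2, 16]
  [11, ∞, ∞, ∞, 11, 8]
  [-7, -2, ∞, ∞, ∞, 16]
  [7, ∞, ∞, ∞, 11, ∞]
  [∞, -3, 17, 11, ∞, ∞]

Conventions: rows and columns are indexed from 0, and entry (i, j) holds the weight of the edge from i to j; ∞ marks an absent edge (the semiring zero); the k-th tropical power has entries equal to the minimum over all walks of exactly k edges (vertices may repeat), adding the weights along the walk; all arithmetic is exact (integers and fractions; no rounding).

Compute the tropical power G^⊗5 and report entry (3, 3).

G^⊗2:
  [6, -5, 15, -4, 4, 1]
  [-13, -8, 33, 27, 13, 6]
  [14, 5, 25, 19, 22, 9]
  [-4, -5, 33, -8, 0, -9]
  [10, 9, ∞, ∞, 22, 5]
  [4, 9, ∞, -9, -1, 13]
G^⊗3:
  [-11, -6, 18, -11, -3, 4]
  [-10, -11, 23, -14, -6, -15]
  [12, 6, 26, -1, 7, 12]
  [-15, -12, 8, -11, -3, -6]
  [13, 2, 22, 3, 11, 8]
  [-16, -11, 30, 3, 10, 2]
G^⊗4:
  [-18, -13, 21, -12, -4, -13]
  [-21, -18, 2, -17, -9, -12]
  [-8, -3, 29, 0, 8, 10]
  [-18, -13, 11, -18, -10, -17]
  [-4, 1, 25, -4, 4, 11]
  [-13, -14, 19, -17, -9, -18]
G^⊗5:
  [-19, -16, 4, -19, -11, -20]
  [-24, -19, 5, -24, -16, -23]
  [-7, -6, 27, -9, -1, -10]
  [-25, -20, 0, -19, -11, -20]
  [-11, -6, 28, -5, 3, -6]
  [-24, -21, -1, -20, -12, -15]
Key observation: the optimum is the walk 3->0->1->3->1->3, with weight (-7) + 2 + (-6) + (-2) + (-6) = -19.
Optimal value attained by: walk 3->0->1->3->1->3.
Answer: (G^⊗5)[3][3] = -19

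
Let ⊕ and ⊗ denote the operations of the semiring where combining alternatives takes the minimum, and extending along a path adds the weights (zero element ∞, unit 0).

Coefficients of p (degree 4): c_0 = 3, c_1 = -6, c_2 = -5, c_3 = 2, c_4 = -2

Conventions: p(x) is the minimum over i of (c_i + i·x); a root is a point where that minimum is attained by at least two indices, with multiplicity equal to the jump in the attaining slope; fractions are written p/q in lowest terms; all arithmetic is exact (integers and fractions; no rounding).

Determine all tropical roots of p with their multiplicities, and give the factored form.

hull edge (i=0, c=3) to (i=1, c=-6): slope -9, span 1
hull edge (i=1, c=-6) to (i=2, c=-5): slope 1, span 1
hull edge (i=2, c=-5) to (i=4, c=-2): slope 3/2, span 2
Factored form: p(x) = -2 ⊗ (x ⊕ (-3/2)) ⊗ (x ⊕ (-3/2)) ⊗ (x ⊕ (-1)) ⊗ (x ⊕ 9)
Answer: roots = -3/2 (mult 2), -1 (mult 1), 9 (mult 1)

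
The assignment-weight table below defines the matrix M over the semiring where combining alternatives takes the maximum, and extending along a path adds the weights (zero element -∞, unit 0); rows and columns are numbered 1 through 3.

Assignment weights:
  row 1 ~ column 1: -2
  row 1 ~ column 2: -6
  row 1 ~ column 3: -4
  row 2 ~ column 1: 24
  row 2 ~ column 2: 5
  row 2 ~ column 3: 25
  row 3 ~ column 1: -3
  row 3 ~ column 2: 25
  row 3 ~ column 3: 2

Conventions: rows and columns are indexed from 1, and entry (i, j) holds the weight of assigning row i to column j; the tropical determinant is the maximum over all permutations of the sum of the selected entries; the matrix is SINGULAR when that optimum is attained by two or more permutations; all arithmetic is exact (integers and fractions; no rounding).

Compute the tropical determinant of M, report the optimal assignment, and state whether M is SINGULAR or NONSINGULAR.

σ = (1, 2, 3): (-2) + 5 + 2 = 5
σ = (1, 3, 2): (-2) + 25 + 25 = 48
σ = (2, 1, 3): (-6) + 24 + 2 = 20
σ = (2, 3, 1): (-6) + 25 + (-3) = 16
σ = (3, 1, 2): (-4) + 24 + 25 = 45
σ = (3, 2, 1): (-4) + 5 + (-3) = -2
Optimal value attained by: σ = (1, 3, 2).
Answer: det⊕(M) = 48; verdict: NONSINGULAR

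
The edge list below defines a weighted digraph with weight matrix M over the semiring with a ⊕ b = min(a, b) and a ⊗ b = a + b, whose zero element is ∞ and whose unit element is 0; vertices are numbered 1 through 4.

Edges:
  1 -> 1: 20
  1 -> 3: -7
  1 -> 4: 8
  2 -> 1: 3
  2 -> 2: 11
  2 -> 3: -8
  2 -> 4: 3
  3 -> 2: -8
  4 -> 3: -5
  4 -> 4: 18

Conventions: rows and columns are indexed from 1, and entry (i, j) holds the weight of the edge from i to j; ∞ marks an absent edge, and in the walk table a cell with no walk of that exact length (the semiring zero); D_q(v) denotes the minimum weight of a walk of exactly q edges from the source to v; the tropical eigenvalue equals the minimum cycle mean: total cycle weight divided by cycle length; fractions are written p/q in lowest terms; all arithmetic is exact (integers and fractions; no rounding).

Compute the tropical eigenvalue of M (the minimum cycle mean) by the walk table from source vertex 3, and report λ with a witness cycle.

q=0: [∞, ∞, 0, ∞]
q=1: [∞, -8, ∞, ∞]
q=2: [-5, 3, -16, -5]
q=3: [6, -24, -12, 3]
q=4: [-21, -20, -32, -21]
Optimal cycle mean attained by: cycle 2->3->2, total (-8) + (-8), length 2.
Answer: λ = -8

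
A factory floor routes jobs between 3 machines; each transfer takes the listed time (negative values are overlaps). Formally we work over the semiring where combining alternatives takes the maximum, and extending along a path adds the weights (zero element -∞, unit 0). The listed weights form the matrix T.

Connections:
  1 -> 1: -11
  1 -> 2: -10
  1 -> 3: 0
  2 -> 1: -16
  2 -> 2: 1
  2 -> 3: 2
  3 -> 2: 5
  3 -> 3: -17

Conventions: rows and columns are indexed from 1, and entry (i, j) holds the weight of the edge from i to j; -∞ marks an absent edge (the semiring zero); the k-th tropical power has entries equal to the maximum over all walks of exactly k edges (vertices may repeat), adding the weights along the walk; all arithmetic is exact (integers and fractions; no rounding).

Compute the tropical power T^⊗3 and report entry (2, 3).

T^⊗2:
  [-22, 5, -8]
  [-15, 7, 3]
  [-11, 6, 7]
T^⊗3:
  [-11, 6, 7]
  [-9, 8, 9]
  [-10, 12, 8]
Key observation: the optimum is the walk 2->3->2->3, with weight 2 + 5 + 2 = 9.
Optimal value attained by: walk 2->3->2->3.
Answer: (T^⊗3)[2][3] = 9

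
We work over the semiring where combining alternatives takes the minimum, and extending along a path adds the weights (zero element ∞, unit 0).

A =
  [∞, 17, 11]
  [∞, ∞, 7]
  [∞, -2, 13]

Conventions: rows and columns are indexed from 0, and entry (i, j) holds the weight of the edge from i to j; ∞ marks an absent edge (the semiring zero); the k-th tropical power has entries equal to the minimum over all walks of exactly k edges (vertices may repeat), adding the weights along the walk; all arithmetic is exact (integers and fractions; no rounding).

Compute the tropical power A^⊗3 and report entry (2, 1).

A^⊗2:
  [∞, 9, 24]
  [∞, 5, 20]
  [∞, 11, 5]
A^⊗3:
  [∞, 22, 16]
  [∞, 18, 12]
  [∞, 3, 18]
Key observation: the optimum is the walk 2->1->2->1, with weight (-2) + 7 + (-2) = 3.
Optimal value attained by: walk 2->1->2->1.
Answer: (A^⊗3)[2][1] = 3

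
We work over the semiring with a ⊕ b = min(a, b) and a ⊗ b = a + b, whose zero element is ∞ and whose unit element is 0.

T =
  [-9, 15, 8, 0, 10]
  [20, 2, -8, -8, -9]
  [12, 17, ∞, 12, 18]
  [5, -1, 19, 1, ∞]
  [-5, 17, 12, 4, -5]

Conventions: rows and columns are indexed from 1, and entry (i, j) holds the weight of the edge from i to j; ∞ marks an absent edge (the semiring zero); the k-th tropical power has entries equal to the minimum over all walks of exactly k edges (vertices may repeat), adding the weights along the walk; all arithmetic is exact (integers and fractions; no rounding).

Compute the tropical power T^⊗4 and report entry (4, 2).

T^⊗2:
  [-18, -1, -1, -9, 1]
  [-14, -9, -6, -7, -14]
  [3, 11, 9, 9, 8]
  [-4, 0, -9, -9, -10]
  [-14, 3, 3, -5, -10]
T^⊗3:
  [-27, -10, -10, -18, -10]
  [-23, -8, -17, -17, -19]
  [-6, 8, 3, 3, 2]
  [-15, -10, -8, -8, -15]
  [-23, -6, -6, -14, -15]
T^⊗4:
  [-36, -19, -19, -27, -19]
  [-32, -18, -16, -23, -24]
  [-15, 2, 0, -6, -3]
  [-24, -9, -18, -18, -20]
  [-32, -15, -15, -23, -20]
Key observation: the optimum is the walk 4->2->4->4->2, with weight (-1) + (-8) + 1 + (-1) = -9.
Optimal value attained by: walk 4->2->4->4->2.
Answer: (T^⊗4)[4][2] = -9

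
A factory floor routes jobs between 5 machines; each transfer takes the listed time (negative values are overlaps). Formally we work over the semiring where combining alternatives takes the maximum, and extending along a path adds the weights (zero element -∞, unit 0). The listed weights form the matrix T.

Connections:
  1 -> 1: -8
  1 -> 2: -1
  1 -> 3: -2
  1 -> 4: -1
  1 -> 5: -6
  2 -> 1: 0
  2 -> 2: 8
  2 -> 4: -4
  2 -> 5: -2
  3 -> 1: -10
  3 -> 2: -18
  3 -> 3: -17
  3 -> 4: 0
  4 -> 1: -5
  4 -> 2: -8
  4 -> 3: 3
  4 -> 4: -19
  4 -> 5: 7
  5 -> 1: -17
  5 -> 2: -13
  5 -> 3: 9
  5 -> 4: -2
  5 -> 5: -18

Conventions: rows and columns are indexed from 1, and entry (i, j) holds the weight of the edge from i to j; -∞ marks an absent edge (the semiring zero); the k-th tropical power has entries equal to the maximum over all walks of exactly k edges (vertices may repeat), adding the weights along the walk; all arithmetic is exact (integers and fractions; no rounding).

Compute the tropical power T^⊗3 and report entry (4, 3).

T^⊗2:
  [-1, 7, 3, -2, 6]
  [8, 16, 7, 4, 6]
  [-5, -8, 3, -11, 7]
  [-7, 0, 16, 5, -10]
  [-1, -5, 1, 9, 5]
T^⊗3:
  [7, 15, 15, 4, 5]
  [16, 24, 15, 12, 14]
  [-7, 0, 16, 5, -4]
  [6, 8, 8, 16, 12]
  [4, 3, 14, 3, 16]
Key observation: the optimum is the walk 4->5->4->3, with weight 7 + (-2) + 3 = 8.
Optimal value attained by: walk 4->5->4->3.
Answer: (T^⊗3)[4][3] = 8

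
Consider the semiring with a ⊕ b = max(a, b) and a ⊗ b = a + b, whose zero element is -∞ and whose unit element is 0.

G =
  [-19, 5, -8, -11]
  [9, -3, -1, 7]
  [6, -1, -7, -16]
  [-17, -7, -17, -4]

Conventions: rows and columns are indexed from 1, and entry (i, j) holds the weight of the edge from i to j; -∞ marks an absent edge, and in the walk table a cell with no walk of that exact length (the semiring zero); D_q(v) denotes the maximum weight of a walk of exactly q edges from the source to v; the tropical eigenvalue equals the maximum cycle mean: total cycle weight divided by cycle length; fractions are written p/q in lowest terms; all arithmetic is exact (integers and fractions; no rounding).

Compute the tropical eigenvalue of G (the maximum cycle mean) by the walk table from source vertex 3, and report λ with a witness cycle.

q=0: [-∞, -∞, 0, -∞]
q=1: [6, -1, -7, -16]
q=2: [8, 11, -2, 6]
q=3: [20, 13, 10, 18]
q=4: [22, 25, 12, 20]
Optimal cycle mean attained by: cycle 1->2->1, total 5 + 9, length 2.
Answer: λ = 7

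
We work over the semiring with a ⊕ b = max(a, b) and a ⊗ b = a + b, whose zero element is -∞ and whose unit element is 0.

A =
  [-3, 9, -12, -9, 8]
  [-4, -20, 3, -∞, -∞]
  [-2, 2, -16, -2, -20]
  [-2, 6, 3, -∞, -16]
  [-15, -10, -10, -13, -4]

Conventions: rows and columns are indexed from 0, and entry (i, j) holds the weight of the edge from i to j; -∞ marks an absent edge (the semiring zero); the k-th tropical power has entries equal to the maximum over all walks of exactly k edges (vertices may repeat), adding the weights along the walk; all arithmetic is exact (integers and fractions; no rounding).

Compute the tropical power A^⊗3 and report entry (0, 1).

A^⊗2:
  [5, 6, 12, -5, 5]
  [1, 5, -13, 1, 4]
  [-2, 7, 5, -11, 6]
  [2, 7, 9, 1, 6]
  [-12, -6, -7, -12, -7]
A^⊗3:
  [10, 14, 9, 10, 13]
  [1, 10, 8, -8, 9]
  [3, 7, 10, 3, 6]
  [7, 11, 10, 7, 10]
  [-9, -3, -3, -9, -4]
Key observation: the optimum is the walk 0->1->0->1, with weight 9 + (-4) + 9 = 14.
Optimal value attained by: walk 0->1->0->1.
Answer: (A^⊗3)[0][1] = 14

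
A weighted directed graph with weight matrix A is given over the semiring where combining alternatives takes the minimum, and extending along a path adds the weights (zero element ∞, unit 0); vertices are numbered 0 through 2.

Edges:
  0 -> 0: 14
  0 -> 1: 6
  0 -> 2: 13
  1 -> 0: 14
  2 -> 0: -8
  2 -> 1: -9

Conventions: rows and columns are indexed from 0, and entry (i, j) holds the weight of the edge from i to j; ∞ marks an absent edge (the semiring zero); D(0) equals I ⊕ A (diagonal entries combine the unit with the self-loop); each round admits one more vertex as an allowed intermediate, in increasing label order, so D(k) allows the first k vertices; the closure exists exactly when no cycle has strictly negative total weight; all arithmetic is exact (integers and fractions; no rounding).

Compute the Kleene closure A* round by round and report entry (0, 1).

D(0):
  [0, 6, 13]
  [14, 0, ∞]
  [-8, -9, 0]
D(1):
  [0, 6, 13]
  [14, 0, 27]
  [-8, -9, 0]
D(2):
  [0, 6, 13]
  [14, 0, 27]
  [-8, -9, 0]
D(3):
  [0, 4, 13]
  [14, 0, 27]
  [-8, -9, 0]
Answer: A*[0][1] = 4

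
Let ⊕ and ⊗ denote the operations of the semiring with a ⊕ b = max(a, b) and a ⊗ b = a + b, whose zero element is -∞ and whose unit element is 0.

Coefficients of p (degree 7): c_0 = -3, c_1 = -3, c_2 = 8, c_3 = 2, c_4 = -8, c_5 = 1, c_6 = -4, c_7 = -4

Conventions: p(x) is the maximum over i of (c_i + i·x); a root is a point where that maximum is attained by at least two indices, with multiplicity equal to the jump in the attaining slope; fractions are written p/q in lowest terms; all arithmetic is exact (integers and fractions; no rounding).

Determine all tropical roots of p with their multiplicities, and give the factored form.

hull edge (i=0, c=-3) to (i=2, c=8): slope 11/2, span 2
hull edge (i=2, c=8) to (i=5, c=1): slope -7/3, span 3
hull edge (i=5, c=1) to (i=7, c=-4): slope -5/2, span 2
Factored form: p(x) = -4 ⊗ (x ⊕ (-11/2)) ⊗ (x ⊕ (-11/2)) ⊗ (x ⊕ 7/3) ⊗ (x ⊕ 7/3) ⊗ (x ⊕ 7/3) ⊗ (x ⊕ 5/2) ⊗ (x ⊕ 5/2)
Answer: roots = -11/2 (mult 2), 7/3 (mult 3), 5/2 (mult 2)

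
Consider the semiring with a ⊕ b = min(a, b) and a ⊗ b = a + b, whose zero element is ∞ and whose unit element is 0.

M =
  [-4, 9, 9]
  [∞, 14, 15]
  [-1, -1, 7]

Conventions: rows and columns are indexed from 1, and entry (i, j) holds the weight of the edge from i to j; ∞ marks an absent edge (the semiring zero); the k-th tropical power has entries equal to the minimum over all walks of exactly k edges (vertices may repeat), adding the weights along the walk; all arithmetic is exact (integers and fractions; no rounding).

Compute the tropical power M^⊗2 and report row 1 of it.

M^⊗2:
  [-8, 5, 5]
  [14, 14, 22]
  [-5, 6, 8]
Answer: row 1 of M^⊗2 = [-8, 5, 5]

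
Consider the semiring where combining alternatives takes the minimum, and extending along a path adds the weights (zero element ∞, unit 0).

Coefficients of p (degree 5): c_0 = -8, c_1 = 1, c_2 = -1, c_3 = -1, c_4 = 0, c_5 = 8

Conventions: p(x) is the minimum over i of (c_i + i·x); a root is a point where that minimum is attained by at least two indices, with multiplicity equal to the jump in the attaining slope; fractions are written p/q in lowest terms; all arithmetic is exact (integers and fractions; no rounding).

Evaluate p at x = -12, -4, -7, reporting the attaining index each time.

p(-12) = min(-8+0·(-12)=-8, 1+1·(-12)=-11, -1+2·(-12)=-25, -1+3·(-12)=-37, 0+4·(-12)=-48, 8+5·(-12)=-52) = -52 (attained by i=5)
p(-4) = min(-8+0·(-4)=-8, 1+1·(-4)=-3, -1+2·(-4)=-9, -1+3·(-4)=-13, 0+4·(-4)=-16, 8+5·(-4)=-12) = -16 (attained by i=4)
p(-7) = min(-8+0·(-7)=-8, 1+1·(-7)=-6, -1+2·(-7)=-15, -1+3·(-7)=-22, 0+4·(-7)=-28, 8+5·(-7)=-27) = -28 (attained by i=4)
Answer: p(-12) = -52; p(-4) = -16; p(-7) = -28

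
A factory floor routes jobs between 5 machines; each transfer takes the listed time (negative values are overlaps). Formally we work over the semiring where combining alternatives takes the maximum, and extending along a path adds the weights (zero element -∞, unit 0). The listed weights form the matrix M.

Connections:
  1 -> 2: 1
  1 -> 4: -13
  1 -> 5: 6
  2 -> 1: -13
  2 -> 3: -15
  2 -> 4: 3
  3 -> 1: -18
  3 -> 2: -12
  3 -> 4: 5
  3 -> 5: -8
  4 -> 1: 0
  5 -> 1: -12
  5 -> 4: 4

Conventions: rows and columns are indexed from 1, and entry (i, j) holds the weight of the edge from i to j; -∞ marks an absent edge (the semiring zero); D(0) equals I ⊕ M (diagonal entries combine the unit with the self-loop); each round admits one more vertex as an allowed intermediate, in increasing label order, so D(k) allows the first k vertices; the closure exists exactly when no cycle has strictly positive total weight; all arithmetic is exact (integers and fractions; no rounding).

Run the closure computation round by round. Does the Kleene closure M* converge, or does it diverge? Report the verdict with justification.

D(0):
  [0, 1, -∞, -13, 6]
  [-13, 0, -15, 3, -∞]
  [-18, -12, 0, 5, -8]
  [0, -∞, -∞, 0, -∞]
  [-12, -∞, -∞, 4, 0]
D(1):
  [0, 1, -∞, -13, 6]
  [-13, 0, -15, 3, -7]
  [-18, -12, 0, 5, -8]
  [0, 1, -∞, 0, 6]
  [-12, -11, -∞, 4, 0]
Detection: at round 2, diagonal entry (4, 4) turns strictly positive.
Key observation: the cycle 4->1->2->4 has total weight 0 + 1 + 3, which is strictly positive.
Answer: DIVERGES — positive cycle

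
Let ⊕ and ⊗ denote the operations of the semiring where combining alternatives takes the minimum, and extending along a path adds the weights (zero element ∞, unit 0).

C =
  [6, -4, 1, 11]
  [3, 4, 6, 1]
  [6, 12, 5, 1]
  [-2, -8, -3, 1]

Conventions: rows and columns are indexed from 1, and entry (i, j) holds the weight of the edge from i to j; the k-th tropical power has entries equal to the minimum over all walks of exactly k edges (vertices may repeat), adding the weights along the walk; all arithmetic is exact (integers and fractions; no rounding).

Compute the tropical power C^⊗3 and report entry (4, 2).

C^⊗2:
  [-1, 0, 2, -3]
  [-1, -7, -2, 2]
  [-1, -7, -2, 2]
  [-5, -7, -2, -7]
C^⊗3:
  [-5, -11, -6, -2]
  [-4, -6, -1, -6]
  [-4, -6, -1, -6]
  [-9, -15, -10, -6]
Key observation: the optimum is the walk 4->2->4->2, with weight (-8) + 1 + (-8) = -15.
Optimal value attained by: walk 4->2->4->2.
Answer: (C^⊗3)[4][2] = -15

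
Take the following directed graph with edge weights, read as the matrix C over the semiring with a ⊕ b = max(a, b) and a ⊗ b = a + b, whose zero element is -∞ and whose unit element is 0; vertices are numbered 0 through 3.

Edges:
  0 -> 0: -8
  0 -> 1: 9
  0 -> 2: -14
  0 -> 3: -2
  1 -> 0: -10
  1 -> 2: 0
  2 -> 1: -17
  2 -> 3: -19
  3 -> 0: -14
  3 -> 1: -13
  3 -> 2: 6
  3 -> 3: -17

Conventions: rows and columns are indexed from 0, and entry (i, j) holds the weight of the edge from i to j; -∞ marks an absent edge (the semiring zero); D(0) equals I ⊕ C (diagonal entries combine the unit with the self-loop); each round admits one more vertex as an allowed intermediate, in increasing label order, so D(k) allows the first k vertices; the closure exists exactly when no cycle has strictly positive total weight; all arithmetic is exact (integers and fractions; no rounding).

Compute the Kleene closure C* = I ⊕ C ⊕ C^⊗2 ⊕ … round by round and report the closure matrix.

D(0):
  [0, 9, -14, -2]
  [-10, 0, 0, -∞]
  [-∞, -17, 0, -19]
  [-14, -13, 6, 0]
D(1):
  [0, 9, -14, -2]
  [-10, 0, 0, -12]
  [-∞, -17, 0, -19]
  [-14, -5, 6, 0]
D(2):
  [0, 9, 9, -2]
  [-10, 0, 0, -12]
  [-27, -17, 0, -19]
  [-14, -5, 6, 0]
D(3):
  [0, 9, 9, -2]
  [-10, 0, 0, -12]
  [-27, -17, 0, -19]
  [-14, -5, 6, 0]
D(4):
  [0, 9, 9, -2]
  [-10, 0, 0, -12]
  [-27, -17, 0, -19]
  [-14, -5, 6, 0]
Answer: C* = [[0, 9, 9, -2], [-10, 0, 0, -12], [-27, -17, 0, -19], [-14, -5, 6, 0]]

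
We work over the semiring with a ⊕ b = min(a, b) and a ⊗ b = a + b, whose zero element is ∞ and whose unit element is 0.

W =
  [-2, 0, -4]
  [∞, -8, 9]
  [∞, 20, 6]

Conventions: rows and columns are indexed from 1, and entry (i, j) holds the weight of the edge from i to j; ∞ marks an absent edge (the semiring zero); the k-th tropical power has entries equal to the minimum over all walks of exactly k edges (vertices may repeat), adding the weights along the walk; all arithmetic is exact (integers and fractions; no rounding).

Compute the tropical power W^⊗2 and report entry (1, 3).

W^⊗2:
  [-4, -8, -6]
  [∞, -16, 1]
  [∞, 12, 12]
Key observation: the optimum is the walk 1->1->3, with weight (-2) + (-4) = -6.
Optimal value attained by: walk 1->1->3.
Answer: (W^⊗2)[1][3] = -6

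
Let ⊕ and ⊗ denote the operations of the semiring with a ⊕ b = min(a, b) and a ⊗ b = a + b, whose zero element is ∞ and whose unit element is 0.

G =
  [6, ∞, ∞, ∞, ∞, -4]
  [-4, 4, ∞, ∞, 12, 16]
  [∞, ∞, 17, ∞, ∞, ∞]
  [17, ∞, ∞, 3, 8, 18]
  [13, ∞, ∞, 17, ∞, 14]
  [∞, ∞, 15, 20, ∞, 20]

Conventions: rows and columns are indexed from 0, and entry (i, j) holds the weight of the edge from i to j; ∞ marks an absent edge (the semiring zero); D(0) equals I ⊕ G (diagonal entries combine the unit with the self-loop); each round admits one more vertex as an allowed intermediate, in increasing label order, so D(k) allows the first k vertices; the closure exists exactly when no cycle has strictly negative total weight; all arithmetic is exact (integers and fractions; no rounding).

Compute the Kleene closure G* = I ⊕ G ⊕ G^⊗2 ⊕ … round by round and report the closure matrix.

D(0):
  [0, ∞, ∞, ∞, ∞, -4]
  [-4, 0, ∞, ∞, 12, 16]
  [∞, ∞, 0, ∞, ∞, ∞]
  [17, ∞, ∞, 0, 8, 18]
  [13, ∞, ∞, 17, 0, 14]
  [∞, ∞, 15, 20, ∞, 0]
D(1):
  [0, ∞, ∞, ∞, ∞, -4]
  [-4, 0, ∞, ∞, 12, -8]
  [∞, ∞, 0, ∞, ∞, ∞]
  [17, ∞, ∞, 0, 8, 13]
  [13, ∞, ∞, 17, 0, 9]
  [∞, ∞, 15, 20, ∞, 0]
D(2):
  [0, ∞, ∞, ∞, ∞, -4]
  [-4, 0, ∞, ∞, 12, -8]
  [∞, ∞, 0, ∞, ∞, ∞]
  [17, ∞, ∞, 0, 8, 13]
  [13, ∞, ∞, 17, 0, 9]
  [∞, ∞, 15, 20, ∞, 0]
D(3):
  [0, ∞, ∞, ∞, ∞, -4]
  [-4, 0, ∞, ∞, 12, -8]
  [∞, ∞, 0, ∞, ∞, ∞]
  [17, ∞, ∞, 0, 8, 13]
  [13, ∞, ∞, 17, 0, 9]
  [∞, ∞, 15, 20, ∞, 0]
D(4):
  [0, ∞, ∞, ∞, ∞, -4]
  [-4, 0, ∞, ∞, 12, -8]
  [∞, ∞, 0, ∞, ∞, ∞]
  [17, ∞, ∞, 0, 8, 13]
  [13, ∞, ∞, 17, 0, 9]
  [37, ∞, 15, 20, 28, 0]
D(5):
  [0, ∞, ∞, ∞, ∞, -4]
  [-4, 0, ∞, 29, 12, -8]
  [∞, ∞, 0, ∞, ∞, ∞]
  [17, ∞, ∞, 0, 8, 13]
  [13, ∞, ∞, 17, 0, 9]
  [37, ∞, 15, 20, 28, 0]
D(6):
  [0, ∞, 11, 16, 24, -4]
  [-4, 0, 7, 12, 12, -8]
  [∞, ∞, 0, ∞, ∞, ∞]
  [17, ∞, 28, 0, 8, 13]
  [13, ∞, 24, 17, 0, 9]
  [37, ∞, 15, 20, 28, 0]
Answer: G* = [[0, ∞, 11, 16, 24, -4], [-4, 0, 7, 12, 12, -8], [∞, ∞, 0, ∞, ∞, ∞], [17, ∞, 28, 0, 8, 13], [13, ∞, 24, 17, 0, 9], [37, ∞, 15, 20, 28, 0]]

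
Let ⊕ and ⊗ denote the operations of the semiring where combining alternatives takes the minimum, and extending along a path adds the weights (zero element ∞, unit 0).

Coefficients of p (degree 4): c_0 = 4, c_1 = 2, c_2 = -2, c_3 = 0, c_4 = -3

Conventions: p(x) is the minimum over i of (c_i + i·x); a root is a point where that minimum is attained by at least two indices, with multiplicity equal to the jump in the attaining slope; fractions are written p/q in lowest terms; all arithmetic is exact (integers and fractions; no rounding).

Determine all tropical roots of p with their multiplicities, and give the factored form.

hull edge (i=0, c=4) to (i=2, c=-2): slope -3, span 2
hull edge (i=2, c=-2) to (i=4, c=-3): slope -1/2, span 2
Factored form: p(x) = -3 ⊗ (x ⊕ 1/2) ⊗ (x ⊕ 1/2) ⊗ (x ⊕ 3) ⊗ (x ⊕ 3)
Answer: roots = 1/2 (mult 2), 3 (mult 2)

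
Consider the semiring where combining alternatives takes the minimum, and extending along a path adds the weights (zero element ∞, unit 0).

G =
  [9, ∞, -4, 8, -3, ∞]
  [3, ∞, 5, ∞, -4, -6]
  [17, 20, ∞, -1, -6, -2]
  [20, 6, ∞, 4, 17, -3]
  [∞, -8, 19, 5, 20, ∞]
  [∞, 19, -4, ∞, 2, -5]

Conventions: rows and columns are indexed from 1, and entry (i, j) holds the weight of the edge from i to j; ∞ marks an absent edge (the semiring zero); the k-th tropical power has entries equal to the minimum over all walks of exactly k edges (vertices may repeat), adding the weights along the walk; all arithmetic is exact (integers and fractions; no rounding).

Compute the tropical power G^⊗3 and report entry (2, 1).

G^⊗2:
  [13, -11, 5, -5, -10, -6]
  [12, -12, -10, 1, -4, -11]
  [19, -14, -6, -1, 0, -7]
  [9, 9, -7, 8, -1, -8]
  [-5, 11, -3, 9, -12, -14]
  [13, -6, -9, -5, -10, -10]
G^⊗3:
  [-8, -18, -10, -5, -15, -17]
  [-9, -12, -15, -11, -16, -18]
  [-11, -8, -11, -7, -18, -20]
  [10, -9, -12, -8, -13, -13]
  [4, -20, -18, -7, -12, -19]
  [-3, -18, -14, -10, -15, -15]
Key observation: the optimum is the walk 2->5->2->1, with weight (-4) + (-8) + 3 = -9.
Optimal value attained by: walk 2->5->2->1.
Answer: (G^⊗3)[2][1] = -9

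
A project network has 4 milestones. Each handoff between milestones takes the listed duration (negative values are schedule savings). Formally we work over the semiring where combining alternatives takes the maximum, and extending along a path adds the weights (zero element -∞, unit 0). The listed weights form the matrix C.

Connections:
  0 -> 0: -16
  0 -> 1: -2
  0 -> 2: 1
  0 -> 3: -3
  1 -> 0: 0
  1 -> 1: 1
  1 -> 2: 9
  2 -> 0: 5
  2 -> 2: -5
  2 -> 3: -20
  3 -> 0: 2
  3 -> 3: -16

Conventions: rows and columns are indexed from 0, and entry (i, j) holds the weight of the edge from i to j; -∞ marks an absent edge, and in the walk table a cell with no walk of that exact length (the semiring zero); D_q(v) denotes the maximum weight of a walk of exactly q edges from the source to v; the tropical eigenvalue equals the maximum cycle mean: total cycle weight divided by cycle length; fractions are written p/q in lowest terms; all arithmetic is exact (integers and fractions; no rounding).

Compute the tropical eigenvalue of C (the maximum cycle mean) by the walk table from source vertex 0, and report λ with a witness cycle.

q=0: [0, -∞, -∞, -∞]
q=1: [-16, -2, 1, -3]
q=2: [6, -1, 7, -19]
q=3: [12, 4, 8, 3]
q=4: [13, 10, 13, 9]
Optimal cycle mean attained by: cycle 0->1->2->0, total (-2) + 9 + 5, length 3.
Answer: λ = 4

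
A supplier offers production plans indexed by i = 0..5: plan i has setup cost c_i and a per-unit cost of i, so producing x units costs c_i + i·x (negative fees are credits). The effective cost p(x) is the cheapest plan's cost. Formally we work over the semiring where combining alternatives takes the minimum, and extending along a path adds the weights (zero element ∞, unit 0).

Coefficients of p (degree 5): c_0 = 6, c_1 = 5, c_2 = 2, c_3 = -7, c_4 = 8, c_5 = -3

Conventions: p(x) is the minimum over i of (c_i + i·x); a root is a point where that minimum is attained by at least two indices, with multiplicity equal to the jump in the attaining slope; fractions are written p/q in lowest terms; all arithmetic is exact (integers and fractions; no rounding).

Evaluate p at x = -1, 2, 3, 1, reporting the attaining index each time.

p(-1) = min(6+0·(-1)=6, 5+1·(-1)=4, 2+2·(-1)=0, -7+3·(-1)=-10, 8+4·(-1)=4, -3+5·(-1)=-8) = -10 (attained by i=3)
p(2) = min(6+0·2=6, 5+1·2=7, 2+2·2=6, -7+3·2=-1, 8+4·2=16, -3+5·2=7) = -1 (attained by i=3)
p(3) = min(6+0·3=6, 5+1·3=8, 2+2·3=8, -7+3·3=2, 8+4·3=20, -3+5·3=12) = 2 (attained by i=3)
p(1) = min(6+0·1=6, 5+1·1=6, 2+2·1=4, -7+3·1=-4, 8+4·1=12, -3+5·1=2) = -4 (attained by i=3)
Answer: p(-1) = -10; p(2) = -1; p(3) = 2; p(1) = -4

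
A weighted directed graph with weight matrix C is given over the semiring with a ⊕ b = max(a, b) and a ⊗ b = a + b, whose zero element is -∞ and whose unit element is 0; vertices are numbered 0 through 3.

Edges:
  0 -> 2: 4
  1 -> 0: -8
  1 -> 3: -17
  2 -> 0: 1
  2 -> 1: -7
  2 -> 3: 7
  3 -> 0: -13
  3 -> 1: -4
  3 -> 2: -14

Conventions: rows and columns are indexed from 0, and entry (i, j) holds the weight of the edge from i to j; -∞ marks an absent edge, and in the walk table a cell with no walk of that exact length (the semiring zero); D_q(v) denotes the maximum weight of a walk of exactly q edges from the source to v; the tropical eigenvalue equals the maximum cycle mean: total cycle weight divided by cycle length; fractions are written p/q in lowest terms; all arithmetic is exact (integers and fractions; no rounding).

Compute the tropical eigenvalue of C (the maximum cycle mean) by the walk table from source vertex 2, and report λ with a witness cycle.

q=0: [-∞, -∞, 0, -∞]
q=1: [1, -7, -∞, 7]
q=2: [-6, 3, 5, -24]
q=3: [6, -2, -2, 12]
q=4: [-1, 8, 10, 5]
Optimal cycle mean attained by: cycle 0->2->0, total 4 + 1, length 2.
Answer: λ = 5/2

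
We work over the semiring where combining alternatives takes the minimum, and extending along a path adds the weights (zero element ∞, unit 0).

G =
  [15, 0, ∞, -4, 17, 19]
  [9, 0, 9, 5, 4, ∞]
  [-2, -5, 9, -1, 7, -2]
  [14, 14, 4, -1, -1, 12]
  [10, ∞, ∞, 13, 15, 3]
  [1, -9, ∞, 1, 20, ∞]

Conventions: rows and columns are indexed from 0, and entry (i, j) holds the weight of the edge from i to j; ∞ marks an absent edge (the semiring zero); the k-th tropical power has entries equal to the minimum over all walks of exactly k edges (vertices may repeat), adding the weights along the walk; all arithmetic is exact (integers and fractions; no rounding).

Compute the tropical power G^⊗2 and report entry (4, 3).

G^⊗2:
  [9, 0, 0, -5, -5, 8]
  [7, 0, 9, 4, 4, 7]
  [-1, -11, 3, -6, -2, 7]
  [2, -1, 3, -2, -2, 2]
  [4, -6, 17, 4, 12, 18]
  [0, -9, 0, -4, -5, 13]
Key observation: the optimum is the walk 4->5->3, with weight 3 + 1 = 4.
Optimal value attained by: walk 4->5->3.
Answer: (G^⊗2)[4][3] = 4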